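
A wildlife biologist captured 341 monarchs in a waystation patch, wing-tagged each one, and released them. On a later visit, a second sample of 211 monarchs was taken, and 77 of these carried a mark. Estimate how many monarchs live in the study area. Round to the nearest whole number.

N = (341 × 211) / 77 = 71951 / 77 ≈ 934.4 → 934

N ≈ 934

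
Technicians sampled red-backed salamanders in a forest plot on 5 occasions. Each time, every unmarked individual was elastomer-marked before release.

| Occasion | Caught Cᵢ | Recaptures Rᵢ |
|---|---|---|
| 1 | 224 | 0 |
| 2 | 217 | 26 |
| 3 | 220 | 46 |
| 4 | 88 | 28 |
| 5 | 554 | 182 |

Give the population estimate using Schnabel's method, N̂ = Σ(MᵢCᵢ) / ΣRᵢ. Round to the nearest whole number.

N ≈ 1955

Marked at large before each occasion: Mᵢ = Σⱼ<ᵢ (Cⱼ − Rⱼ) → M1=0, M2=224, M3=415, M4=589, M5=649
Σ MᵢCᵢ = 0·224 + 224·217 + 415·220 + 589·88 + 649·554 = 0 + 48608 + 91300 + 51832 + 359546 = 551286
Σ Rᵢ = 0 + 26 + 46 + 28 + 182 = 282
N̂ = 551286 / 282 ≈ 1954.9 → 1955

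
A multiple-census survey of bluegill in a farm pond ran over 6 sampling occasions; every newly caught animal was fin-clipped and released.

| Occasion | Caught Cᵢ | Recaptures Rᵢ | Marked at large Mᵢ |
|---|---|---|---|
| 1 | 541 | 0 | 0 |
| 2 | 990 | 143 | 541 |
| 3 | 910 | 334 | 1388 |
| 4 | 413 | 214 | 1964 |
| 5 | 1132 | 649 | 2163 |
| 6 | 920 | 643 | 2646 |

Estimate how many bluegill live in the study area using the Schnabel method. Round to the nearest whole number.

N ≈ 3778

Σ MᵢCᵢ = 0·541 + 541·990 + 1388·910 + 1964·413 + 2163·1132 + 2646·920 = 0 + 535590 + 1263080 + 811132 + 2448516 + 2434320 = 7492638
Σ Rᵢ = 0 + 143 + 334 + 214 + 649 + 643 = 1983
N̂ = 7492638 / 1983 ≈ 3778.4 → 3778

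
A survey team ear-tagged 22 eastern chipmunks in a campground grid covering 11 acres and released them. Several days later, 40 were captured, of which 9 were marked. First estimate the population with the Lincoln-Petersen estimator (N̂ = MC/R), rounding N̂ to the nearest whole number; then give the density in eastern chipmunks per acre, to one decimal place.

density ≈ 8.9 eastern chipmunks per acre

N̂ = 22·40/9 = 880/9 ≈ 97.8 → 98
Density = N̂ / area = 98 / 11 ≈ 8.91 → 8.9 per acre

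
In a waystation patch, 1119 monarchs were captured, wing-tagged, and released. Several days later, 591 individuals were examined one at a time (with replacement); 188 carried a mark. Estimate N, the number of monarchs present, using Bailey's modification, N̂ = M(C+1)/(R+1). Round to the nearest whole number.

N̂ = 1119·(591+1)/(188+1) = 1119·592/189 = 662448/189 ≈ 3505.0 → 3505

N ≈ 3505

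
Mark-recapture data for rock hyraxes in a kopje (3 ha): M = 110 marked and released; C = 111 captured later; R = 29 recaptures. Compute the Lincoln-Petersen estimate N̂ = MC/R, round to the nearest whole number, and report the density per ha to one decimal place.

N̂ = 110·111/29 = 12210/29 ≈ 421.0 → 421
Density = N̂ / area = 421 / 3 ≈ 140.33 → 140.3 per ha

density ≈ 140.3 rock hyraxes per ha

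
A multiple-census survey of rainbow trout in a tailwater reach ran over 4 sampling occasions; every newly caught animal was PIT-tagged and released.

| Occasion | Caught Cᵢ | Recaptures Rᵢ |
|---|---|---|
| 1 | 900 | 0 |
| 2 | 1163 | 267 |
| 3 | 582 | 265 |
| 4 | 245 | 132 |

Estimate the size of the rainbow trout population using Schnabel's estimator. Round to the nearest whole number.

N ≈ 3930

Marked at large before each occasion: Mᵢ = Σⱼ<ᵢ (Cⱼ − Rⱼ) → M1=0, M2=900, M3=1796, M4=2113
Σ MᵢCᵢ = 0·900 + 900·1163 + 1796·582 + 2113·245 = 0 + 1046700 + 1045272 + 517685 = 2609657
Σ Rᵢ = 0 + 267 + 265 + 132 = 664
N̂ = 2609657 / 664 ≈ 3930.2 → 3930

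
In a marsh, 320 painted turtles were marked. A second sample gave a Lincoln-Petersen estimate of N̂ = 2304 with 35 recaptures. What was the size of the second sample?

C = 252

From N = M·C/R: C = N·R / M = 2304·35 / 320 = 80640 / 320 = 252.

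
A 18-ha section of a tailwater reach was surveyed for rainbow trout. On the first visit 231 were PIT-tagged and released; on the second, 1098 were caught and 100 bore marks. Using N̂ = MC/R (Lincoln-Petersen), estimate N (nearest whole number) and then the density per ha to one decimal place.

N̂ = 231·1098/100 = 253638/100 ≈ 2536.4 → 2536
Density = N̂ / area = 2536 / 18 ≈ 140.89 → 140.9 per ha

density ≈ 140.9 rainbow trout per ha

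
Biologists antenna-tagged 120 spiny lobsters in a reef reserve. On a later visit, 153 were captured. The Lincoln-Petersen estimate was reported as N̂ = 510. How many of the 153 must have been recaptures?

From N = M·C/R: R = M·C / N = 120·153 / 510 = 18360 / 510 = 36.

R = 36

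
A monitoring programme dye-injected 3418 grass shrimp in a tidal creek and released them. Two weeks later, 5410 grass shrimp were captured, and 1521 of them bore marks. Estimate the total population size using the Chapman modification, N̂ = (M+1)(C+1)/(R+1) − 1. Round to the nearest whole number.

N̂ = (3418+1)(5410+1)/(1521+1) − 1 = 3419·5411/1522 − 1
= 18500209/1522 − 1 ≈ 12155.2 − 1 ≈ 12154.2 → 12154

N ≈ 12,154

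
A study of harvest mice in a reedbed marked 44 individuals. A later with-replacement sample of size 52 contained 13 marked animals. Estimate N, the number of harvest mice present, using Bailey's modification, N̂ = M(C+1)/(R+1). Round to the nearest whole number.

N̂ = 44·(52+1)/(13+1) = 44·53/14 = 2332/14 ≈ 166.6 → 167

N ≈ 167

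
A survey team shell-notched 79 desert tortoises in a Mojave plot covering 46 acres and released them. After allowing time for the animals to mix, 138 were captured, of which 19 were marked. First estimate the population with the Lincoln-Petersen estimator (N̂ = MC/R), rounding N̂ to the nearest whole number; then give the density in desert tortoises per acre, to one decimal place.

density ≈ 12.5 desert tortoises per acre

N̂ = 79·138/19 = 10902/19 ≈ 573.8 → 574
Density = N̂ / area = 574 / 46 ≈ 12.48 → 12.5 per acre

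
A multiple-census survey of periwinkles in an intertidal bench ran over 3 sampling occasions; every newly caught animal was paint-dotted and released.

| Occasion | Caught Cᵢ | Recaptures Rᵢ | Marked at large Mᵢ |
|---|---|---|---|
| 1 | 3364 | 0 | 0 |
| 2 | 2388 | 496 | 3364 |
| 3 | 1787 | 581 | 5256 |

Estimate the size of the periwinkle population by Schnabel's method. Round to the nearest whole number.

Σ MᵢCᵢ = 0·3364 + 3364·2388 + 5256·1787 = 0 + 8033232 + 9392472 = 17425704
Σ Rᵢ = 0 + 496 + 581 = 1077
N̂ = 17425704 / 1077 ≈ 16179.9 → 16180

N ≈ 16,180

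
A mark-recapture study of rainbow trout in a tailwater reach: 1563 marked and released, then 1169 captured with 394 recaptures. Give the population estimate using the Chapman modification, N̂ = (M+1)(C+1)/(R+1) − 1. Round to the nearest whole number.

N̂ = (1563+1)(1169+1)/(394+1) − 1 = 1564·1170/395 − 1
= 1829880/395 − 1 ≈ 4632.6 − 1 ≈ 4631.6 → 4632

N ≈ 4632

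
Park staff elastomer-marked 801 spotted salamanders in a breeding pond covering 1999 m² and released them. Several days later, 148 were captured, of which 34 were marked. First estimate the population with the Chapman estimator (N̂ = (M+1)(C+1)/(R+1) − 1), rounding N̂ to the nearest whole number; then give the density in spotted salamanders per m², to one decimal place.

density ≈ 1.7 spotted salamanders per m²

N̂ = 802·149/35 − 1 = 119498/35 − 1 ≈ 3413.2 → 3413
Density = N̂ / area = 3413 / 1999 ≈ 1.71 → 1.7 per m²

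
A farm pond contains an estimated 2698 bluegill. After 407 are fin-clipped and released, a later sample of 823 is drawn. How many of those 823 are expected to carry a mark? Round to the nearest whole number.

The marked fraction of the population is 407/2698, so in a sample of 823 expect C·(M/N) marked.
E[R] = 407 × 823 / 2698 = 334961 / 2698 ≈ 124.2 → 124

expected recaptures ≈ 124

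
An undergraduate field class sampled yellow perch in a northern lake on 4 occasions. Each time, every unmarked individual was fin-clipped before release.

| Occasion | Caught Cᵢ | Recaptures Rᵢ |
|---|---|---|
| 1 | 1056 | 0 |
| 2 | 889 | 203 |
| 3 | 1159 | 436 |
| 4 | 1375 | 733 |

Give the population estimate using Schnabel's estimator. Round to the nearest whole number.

N ≈ 4626

Marked at large before each occasion: Mᵢ = Σⱼ<ᵢ (Cⱼ − Rⱼ) → M1=0, M2=1056, M3=1742, M4=2465
Σ MᵢCᵢ = 0·1056 + 1056·889 + 1742·1159 + 2465·1375 = 0 + 938784 + 2018978 + 3389375 = 6347137
Σ Rᵢ = 0 + 203 + 436 + 733 = 1372
N̂ = 6347137 / 1372 ≈ 4626.2 → 4626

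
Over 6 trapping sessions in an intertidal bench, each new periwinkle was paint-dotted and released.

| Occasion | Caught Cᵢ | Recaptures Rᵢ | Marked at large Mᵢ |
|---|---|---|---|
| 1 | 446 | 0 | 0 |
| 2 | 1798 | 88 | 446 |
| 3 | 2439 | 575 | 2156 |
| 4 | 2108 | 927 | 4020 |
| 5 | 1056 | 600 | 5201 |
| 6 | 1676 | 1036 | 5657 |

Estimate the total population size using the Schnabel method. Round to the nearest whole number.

N ≈ 9147

Σ MᵢCᵢ = 0·446 + 446·1798 + 2156·2439 + 4020·2108 + 5201·1056 + 5657·1676 = 0 + 801908 + 5258484 + 8474160 + 5492256 + 9481132 = 29507940
Σ Rᵢ = 0 + 88 + 575 + 927 + 600 + 1036 = 3226
N̂ = 29507940 / 3226 ≈ 9146.9 → 9147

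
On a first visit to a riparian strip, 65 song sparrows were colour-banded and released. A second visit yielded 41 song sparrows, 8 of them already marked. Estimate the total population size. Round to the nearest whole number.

N = (65 × 41) / 8 = 2665 / 8 ≈ 333.1 → 333

N ≈ 333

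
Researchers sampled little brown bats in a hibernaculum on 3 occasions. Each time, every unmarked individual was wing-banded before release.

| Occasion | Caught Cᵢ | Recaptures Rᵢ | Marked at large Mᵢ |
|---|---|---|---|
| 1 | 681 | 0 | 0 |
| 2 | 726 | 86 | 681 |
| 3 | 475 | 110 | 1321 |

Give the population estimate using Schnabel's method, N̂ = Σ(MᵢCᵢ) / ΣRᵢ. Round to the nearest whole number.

Σ MᵢCᵢ = 0·681 + 681·726 + 1321·475 = 0 + 494406 + 627475 = 1121881
Σ Rᵢ = 0 + 86 + 110 = 196
N̂ = 1121881 / 196 ≈ 5723.9 → 5724

N ≈ 5724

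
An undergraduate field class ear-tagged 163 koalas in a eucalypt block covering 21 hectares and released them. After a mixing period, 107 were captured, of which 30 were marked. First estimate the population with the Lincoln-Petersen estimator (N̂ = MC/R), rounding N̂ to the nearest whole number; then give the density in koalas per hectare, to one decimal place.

N̂ = 163·107/30 = 17441/30 ≈ 581.4 → 581
Density = N̂ / area = 581 / 21 ≈ 27.67 → 27.7 per hectare

density ≈ 27.7 koalas per hectare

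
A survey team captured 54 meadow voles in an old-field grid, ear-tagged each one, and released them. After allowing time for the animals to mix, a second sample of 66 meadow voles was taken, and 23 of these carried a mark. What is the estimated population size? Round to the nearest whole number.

N ≈ 155

The marked fraction in the recapture sample should equal the marked fraction in the population: 23/66 = 54/N.
N = (54 × 66) / 23 = 3564 / 23 ≈ 155.0 → 155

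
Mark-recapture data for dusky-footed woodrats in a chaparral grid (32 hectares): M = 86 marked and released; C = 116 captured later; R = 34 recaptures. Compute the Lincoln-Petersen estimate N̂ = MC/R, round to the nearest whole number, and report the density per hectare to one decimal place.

N̂ = 86·116/34 = 9976/34 ≈ 293.4 → 293
Density = N̂ / area = 293 / 32 ≈ 9.16 → 9.2 per hectare

density ≈ 9.2 dusky-footed woodrats per hectare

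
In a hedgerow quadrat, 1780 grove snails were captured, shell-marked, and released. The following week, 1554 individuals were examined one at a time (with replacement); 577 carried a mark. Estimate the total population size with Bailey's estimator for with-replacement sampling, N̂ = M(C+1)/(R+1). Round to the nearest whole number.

N̂ = 1780·(1554+1)/(577+1) = 1780·1555/578 = 2767900/578 ≈ 4788.8 → 4789

N ≈ 4789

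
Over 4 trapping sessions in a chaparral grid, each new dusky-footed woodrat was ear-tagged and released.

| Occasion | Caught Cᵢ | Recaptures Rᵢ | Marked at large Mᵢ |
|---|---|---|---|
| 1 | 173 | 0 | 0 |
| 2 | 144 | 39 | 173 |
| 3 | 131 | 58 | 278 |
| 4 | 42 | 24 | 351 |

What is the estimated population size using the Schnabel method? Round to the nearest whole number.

N ≈ 629

Σ MᵢCᵢ = 0·173 + 173·144 + 278·131 + 351·42 = 0 + 24912 + 36418 + 14742 = 76072
Σ Rᵢ = 0 + 39 + 58 + 24 = 121
N̂ = 76072 / 121 ≈ 628.7 → 629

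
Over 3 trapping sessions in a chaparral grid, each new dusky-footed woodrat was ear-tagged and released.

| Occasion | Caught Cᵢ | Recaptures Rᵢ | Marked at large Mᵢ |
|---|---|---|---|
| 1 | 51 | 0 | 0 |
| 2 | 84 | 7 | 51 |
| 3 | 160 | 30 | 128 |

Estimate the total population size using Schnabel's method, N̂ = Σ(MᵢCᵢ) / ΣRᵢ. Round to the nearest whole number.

N ≈ 669

Σ MᵢCᵢ = 0·51 + 51·84 + 128·160 = 0 + 4284 + 20480 = 24764
Σ Rᵢ = 0 + 7 + 30 = 37
N̂ = 24764 / 37 ≈ 669.3 → 669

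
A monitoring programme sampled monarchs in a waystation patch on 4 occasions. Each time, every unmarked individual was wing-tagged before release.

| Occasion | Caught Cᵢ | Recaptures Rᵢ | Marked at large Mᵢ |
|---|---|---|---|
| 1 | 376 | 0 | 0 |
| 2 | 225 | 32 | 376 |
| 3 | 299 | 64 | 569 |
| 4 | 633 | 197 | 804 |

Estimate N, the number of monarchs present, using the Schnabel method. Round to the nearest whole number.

N ≈ 2606

Σ MᵢCᵢ = 0·376 + 376·225 + 569·299 + 804·633 = 0 + 84600 + 170131 + 508932 = 763663
Σ Rᵢ = 0 + 32 + 64 + 197 = 293
N̂ = 763663 / 293 ≈ 2606.4 → 2606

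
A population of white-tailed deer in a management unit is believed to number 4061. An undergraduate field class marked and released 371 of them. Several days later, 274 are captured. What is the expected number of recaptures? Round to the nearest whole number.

expected recaptures ≈ 25

The marked fraction of the population is 371/4061, so in a sample of 274 expect C·(M/N) marked.
E[R] = 371 × 274 / 4061 = 101654 / 4061 ≈ 25.0 → 25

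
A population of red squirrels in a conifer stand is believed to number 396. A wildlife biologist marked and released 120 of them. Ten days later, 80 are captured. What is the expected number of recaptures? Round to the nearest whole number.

expected recaptures ≈ 24

Expected recaptures E[R] = M·C / N.
E[R] = 120 × 80 / 396 = 9600 / 396 ≈ 24.2 → 24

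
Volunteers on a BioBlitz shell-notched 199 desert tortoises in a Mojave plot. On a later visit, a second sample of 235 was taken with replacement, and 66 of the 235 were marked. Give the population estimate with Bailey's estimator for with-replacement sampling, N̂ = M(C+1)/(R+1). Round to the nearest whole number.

N ≈ 701

N̂ = 199·(235+1)/(66+1) = 199·236/67 = 46964/67 ≈ 701.0 → 701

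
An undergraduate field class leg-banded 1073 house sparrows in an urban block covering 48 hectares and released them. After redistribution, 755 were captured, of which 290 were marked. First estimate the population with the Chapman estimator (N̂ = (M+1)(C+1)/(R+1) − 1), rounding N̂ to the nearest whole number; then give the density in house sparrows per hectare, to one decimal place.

N̂ = 1074·756/291 − 1 = 811944/291 − 1 ≈ 2789.2 → 2789
Density = N̂ / area = 2789 / 48 ≈ 58.10 → 58.1 per hectare

density ≈ 58.1 house sparrows per hectare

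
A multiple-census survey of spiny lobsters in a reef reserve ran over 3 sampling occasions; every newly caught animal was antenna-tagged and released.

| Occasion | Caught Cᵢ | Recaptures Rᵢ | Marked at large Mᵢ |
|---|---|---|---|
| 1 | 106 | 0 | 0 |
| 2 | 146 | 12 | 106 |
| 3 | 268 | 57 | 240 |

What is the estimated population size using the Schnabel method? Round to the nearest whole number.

N ≈ 1156

Σ MᵢCᵢ = 0·106 + 106·146 + 240·268 = 0 + 15476 + 64320 = 79796
Σ Rᵢ = 0 + 12 + 57 = 69
N̂ = 79796 / 69 ≈ 1156.46 → 1156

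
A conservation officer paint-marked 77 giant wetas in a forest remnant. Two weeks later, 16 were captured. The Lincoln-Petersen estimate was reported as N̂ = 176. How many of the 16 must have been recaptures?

R = 7

From N = M·C/R: R = M·C / N = 77·16 / 176 = 1232 / 176 = 7.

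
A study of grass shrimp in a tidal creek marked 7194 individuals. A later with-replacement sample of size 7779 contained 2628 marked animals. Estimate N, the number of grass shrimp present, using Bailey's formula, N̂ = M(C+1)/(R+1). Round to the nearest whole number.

N̂ = 7194·(7779+1)/(2628+1) = 7194·7780/2629 = 55969320/2629 ≈ 21289.2 → 21289

N ≈ 21,289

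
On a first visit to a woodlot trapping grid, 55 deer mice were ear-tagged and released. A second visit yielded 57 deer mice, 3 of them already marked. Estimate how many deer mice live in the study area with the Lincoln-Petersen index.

N = 1045

If marked individuals mix randomly, R/C ≈ M/N, giving N ≈ M·C/R.
N = (55 × 57) / 3 = 3135 / 3 = 1045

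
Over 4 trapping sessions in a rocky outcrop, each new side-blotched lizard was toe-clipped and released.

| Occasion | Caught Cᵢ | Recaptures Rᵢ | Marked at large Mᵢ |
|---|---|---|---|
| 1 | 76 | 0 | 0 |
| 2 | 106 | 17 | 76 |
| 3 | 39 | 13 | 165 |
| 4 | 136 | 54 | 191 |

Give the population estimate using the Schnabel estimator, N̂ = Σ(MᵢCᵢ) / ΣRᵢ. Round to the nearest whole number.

Σ MᵢCᵢ = 0·76 + 76·106 + 165·39 + 191·136 = 0 + 8056 + 6435 + 25976 = 40467
Σ Rᵢ = 0 + 17 + 13 + 54 = 84
N̂ = 40467 / 84 ≈ 481.8 → 482

N ≈ 482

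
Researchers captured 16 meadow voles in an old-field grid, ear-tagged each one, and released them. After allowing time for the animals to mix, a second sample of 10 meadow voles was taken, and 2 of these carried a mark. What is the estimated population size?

N = (16 × 10) / 2 = 160 / 2 = 80

N = 80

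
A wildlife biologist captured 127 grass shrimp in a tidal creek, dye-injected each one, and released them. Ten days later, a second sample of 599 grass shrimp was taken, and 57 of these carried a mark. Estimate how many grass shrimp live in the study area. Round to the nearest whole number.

The marked fraction in the recapture sample should equal the marked fraction in the population: 57/599 = 127/N.
N = (127 × 599) / 57 = 76073 / 57 ≈ 1334.6 → 1335

N ≈ 1335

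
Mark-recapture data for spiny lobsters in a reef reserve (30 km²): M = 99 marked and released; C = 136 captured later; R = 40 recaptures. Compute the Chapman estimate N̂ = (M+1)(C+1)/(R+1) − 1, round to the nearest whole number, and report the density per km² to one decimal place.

N̂ = 100·137/41 − 1 = 13700/41 − 1 ≈ 333.1 → 333
Density = N̂ / area = 333 / 30 ≈ 11.10 → 11.1 per km²

density ≈ 11.1 spiny lobsters per km²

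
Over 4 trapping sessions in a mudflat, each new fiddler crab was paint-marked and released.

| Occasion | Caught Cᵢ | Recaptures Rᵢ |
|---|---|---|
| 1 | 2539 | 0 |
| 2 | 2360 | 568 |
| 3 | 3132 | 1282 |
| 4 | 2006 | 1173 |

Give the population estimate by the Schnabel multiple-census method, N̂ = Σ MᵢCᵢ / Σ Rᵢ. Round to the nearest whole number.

Marked at large before each occasion: Mᵢ = Σⱼ<ᵢ (Cⱼ − Rⱼ) → M1=0, M2=2539, M3=4331, M4=6181
Σ MᵢCᵢ = 0·2539 + 2539·2360 + 4331·3132 + 6181·2006 = 0 + 5992040 + 13564692 + 12399086 = 31955818
Σ Rᵢ = 0 + 568 + 1282 + 1173 = 3023
N̂ = 31955818 / 3023 ≈ 10570.9 → 10571

N ≈ 10,571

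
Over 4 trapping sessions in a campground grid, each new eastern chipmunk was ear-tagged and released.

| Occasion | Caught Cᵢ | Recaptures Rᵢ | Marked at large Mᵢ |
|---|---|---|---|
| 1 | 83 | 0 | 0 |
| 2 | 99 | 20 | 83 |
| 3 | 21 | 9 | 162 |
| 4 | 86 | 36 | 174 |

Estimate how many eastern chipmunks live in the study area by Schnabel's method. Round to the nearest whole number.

N ≈ 409

Σ MᵢCᵢ = 0·83 + 83·99 + 162·21 + 174·86 = 0 + 8217 + 3402 + 14964 = 26583
Σ Rᵢ = 0 + 20 + 9 + 36 = 65
N̂ = 26583 / 65 ≈ 409.0 → 409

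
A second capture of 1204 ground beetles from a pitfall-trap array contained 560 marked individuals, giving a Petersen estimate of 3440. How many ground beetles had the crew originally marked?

From N = M·C/R: M = N·R / C = 3440·560 / 1204 = 1926400 / 1204 = 1600.

M = 1600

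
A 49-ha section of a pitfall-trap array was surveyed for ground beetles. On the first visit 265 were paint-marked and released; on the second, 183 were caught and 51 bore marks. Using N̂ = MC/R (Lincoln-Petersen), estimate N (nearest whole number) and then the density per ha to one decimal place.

N̂ = 265·183/51 = 48495/51 ≈ 950.9 → 951
Density = N̂ / area = 951 / 49 ≈ 19.41 → 19.4 per ha

density ≈ 19.4 ground beetles per ha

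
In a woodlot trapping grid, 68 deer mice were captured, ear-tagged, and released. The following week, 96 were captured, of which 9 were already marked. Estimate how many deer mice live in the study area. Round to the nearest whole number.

N = (68 × 96) / 9 = 6528 / 9 ≈ 725.3 → 725

N ≈ 725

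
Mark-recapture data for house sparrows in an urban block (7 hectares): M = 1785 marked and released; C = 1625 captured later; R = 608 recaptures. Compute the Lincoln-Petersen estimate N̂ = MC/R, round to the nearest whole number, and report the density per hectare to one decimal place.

N̂ = 1785·1625/608 = 2900625/608 ≈ 4770.8 → 4771
Density = N̂ / area = 4771 / 7 ≈ 681.57 → 681.6 per hectare

density ≈ 681.6 house sparrows per hectare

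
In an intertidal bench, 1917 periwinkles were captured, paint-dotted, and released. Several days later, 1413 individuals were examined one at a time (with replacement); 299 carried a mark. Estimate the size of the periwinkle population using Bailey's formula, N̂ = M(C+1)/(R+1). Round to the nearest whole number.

N̂ = 1917·(1413+1)/(299+1) = 1917·1414/300 = 2710638/300 ≈ 9035.46 → 9035

N ≈ 9035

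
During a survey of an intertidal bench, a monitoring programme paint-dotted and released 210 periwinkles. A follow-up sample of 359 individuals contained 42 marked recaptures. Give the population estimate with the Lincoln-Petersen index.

N = 1795

Lincoln-Petersen assumes M/N = R/C, so N = M·C / R.
N = (210 × 359) / 42 = 75390 / 42 = 1795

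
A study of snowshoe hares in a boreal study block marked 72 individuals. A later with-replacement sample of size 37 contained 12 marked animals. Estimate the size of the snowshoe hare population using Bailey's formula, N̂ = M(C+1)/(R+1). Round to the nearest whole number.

N̂ = 72·(37+1)/(12+1) = 72·38/13 = 2736/13 ≈ 210.46 → 210

N ≈ 210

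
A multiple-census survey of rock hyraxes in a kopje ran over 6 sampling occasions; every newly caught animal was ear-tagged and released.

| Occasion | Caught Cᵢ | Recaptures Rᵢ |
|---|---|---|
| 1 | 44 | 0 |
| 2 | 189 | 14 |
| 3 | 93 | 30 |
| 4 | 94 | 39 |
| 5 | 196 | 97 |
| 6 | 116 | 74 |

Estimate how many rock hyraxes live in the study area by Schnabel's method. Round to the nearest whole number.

N ≈ 676

Marked at large before each occasion: Mᵢ = Σⱼ<ᵢ (Cⱼ − Rⱼ) → M1=0, M2=44, M3=219, M4=282, M5=337, M6=436
Σ MᵢCᵢ = 0·44 + 44·189 + 219·93 + 282·94 + 337·196 + 436·116 = 0 + 8316 + 20367 + 26508 + 66052 + 50576 = 171819
Σ Rᵢ = 0 + 14 + 30 + 39 + 97 + 74 = 254
N̂ = 171819 / 254 ≈ 676.45 → 676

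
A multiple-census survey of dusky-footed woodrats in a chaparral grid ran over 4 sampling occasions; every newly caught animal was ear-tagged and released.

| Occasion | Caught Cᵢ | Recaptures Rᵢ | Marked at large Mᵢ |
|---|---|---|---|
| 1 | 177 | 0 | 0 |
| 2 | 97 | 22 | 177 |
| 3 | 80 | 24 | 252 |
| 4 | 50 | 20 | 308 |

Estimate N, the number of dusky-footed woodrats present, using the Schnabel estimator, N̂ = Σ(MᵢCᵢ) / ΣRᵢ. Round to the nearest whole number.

N ≈ 799

Σ MᵢCᵢ = 0·177 + 177·97 + 252·80 + 308·50 = 0 + 17169 + 20160 + 15400 = 52729
Σ Rᵢ = 0 + 22 + 24 + 20 = 66
N̂ = 52729 / 66 ≈ 798.9 → 799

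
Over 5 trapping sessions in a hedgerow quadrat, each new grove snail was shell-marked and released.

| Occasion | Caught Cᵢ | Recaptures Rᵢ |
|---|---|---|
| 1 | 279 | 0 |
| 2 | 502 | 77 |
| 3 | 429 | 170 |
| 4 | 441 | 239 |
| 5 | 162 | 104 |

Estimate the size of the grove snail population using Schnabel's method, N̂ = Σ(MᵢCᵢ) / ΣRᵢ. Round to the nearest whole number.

N ≈ 1789

Marked at large before each occasion: Mᵢ = Σⱼ<ᵢ (Cⱼ − Rⱼ) → M1=0, M2=279, M3=704, M4=963, M5=1165
Σ MᵢCᵢ = 0·279 + 279·502 + 704·429 + 963·441 + 1165·162 = 0 + 140058 + 302016 + 424683 + 188730 = 1055487
Σ Rᵢ = 0 + 77 + 170 + 239 + 104 = 590
N̂ = 1055487 / 590 ≈ 1789.0 → 1789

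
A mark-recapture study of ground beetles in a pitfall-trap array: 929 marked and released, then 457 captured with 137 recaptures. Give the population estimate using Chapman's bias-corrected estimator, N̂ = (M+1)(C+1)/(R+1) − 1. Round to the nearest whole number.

N ≈ 3086

N̂ = (929+1)(457+1)/(137+1) − 1 = 930·458/138 − 1
= 425940/138 − 1 ≈ 3086.5 − 1 ≈ 3085.5 → 3086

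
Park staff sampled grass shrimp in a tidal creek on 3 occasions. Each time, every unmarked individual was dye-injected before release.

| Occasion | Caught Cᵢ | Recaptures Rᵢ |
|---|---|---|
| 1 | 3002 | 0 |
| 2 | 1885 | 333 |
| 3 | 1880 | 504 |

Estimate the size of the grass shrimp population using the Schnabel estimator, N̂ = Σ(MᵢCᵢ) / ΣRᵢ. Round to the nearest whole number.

Marked at large before each occasion: Mᵢ = Σⱼ<ᵢ (Cⱼ − Rⱼ) → M1=0, M2=3002, M3=4554
Σ MᵢCᵢ = 0·3002 + 3002·1885 + 4554·1880 = 0 + 5658770 + 8561520 = 14220290
Σ Rᵢ = 0 + 333 + 504 = 837
N̂ = 14220290 / 837 ≈ 16989.6 → 16990

N ≈ 16,990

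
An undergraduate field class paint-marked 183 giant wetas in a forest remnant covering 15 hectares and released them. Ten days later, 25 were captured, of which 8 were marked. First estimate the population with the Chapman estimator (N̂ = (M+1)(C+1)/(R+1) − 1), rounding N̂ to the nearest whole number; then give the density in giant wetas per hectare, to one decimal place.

N̂ = 184·26/9 − 1 = 4784/9 − 1 ≈ 530.6 → 531
Density = N̂ / area = 531 / 15 ≈ 35.40 → 35.4 per hectare

density ≈ 35.4 giant wetas per hectare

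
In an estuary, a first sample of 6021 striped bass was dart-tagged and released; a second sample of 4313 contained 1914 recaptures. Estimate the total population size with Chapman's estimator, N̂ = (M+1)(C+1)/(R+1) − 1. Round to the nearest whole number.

N̂ = (6021+1)(4313+1)/(1914+1) − 1 = 6022·4314/1915 − 1
= 25978908/1915 − 1 ≈ 13566.0 − 1 ≈ 13565.0 → 13565

N ≈ 13,565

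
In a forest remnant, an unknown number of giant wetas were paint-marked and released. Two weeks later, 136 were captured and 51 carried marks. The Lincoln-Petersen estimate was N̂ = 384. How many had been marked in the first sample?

M = 144

From N = M·C/R: M = N·R / C = 384·51 / 136 = 19584 / 136 = 144.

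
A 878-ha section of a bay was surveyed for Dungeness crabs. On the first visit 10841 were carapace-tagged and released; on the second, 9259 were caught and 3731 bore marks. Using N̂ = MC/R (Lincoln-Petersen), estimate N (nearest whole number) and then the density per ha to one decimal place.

N̂ = 10841·9259/3731 = 100376819/3731 ≈ 26903.46 → 26903
Density = N̂ / area = 26903 / 878 ≈ 30.64 → 30.6 per ha

density ≈ 30.6 Dungeness crabs per ha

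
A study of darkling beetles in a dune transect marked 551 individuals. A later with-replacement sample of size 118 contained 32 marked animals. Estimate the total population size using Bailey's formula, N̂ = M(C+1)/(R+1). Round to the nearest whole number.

N ≈ 1987

N̂ = 551·(118+1)/(32+1) = 551·119/33 = 65569/33 ≈ 1986.9 → 1987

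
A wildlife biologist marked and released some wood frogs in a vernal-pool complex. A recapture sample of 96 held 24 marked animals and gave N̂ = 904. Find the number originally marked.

M = 226

From N = M·C/R: M = N·R / C = 904·24 / 96 = 21696 / 96 = 226.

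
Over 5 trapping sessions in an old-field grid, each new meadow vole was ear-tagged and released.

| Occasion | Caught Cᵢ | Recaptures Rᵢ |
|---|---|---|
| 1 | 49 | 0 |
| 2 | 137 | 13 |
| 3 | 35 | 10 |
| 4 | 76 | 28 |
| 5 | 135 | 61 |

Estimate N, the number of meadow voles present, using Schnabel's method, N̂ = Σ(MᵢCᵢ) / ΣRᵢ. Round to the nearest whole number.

N ≈ 545

Marked at large before each occasion: Mᵢ = Σⱼ<ᵢ (Cⱼ − Rⱼ) → M1=0, M2=49, M3=173, M4=198, M5=246
Σ MᵢCᵢ = 0·49 + 49·137 + 173·35 + 198·76 + 246·135 = 0 + 6713 + 6055 + 15048 + 33210 = 61026
Σ Rᵢ = 0 + 13 + 10 + 28 + 61 = 112
N̂ = 61026 / 112 ≈ 544.9 → 545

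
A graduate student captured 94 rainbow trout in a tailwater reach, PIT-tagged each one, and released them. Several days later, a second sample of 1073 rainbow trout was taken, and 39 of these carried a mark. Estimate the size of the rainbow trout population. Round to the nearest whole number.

N ≈ 2586

N = (94 × 1073) / 39 = 100862 / 39 ≈ 2586.2 → 2586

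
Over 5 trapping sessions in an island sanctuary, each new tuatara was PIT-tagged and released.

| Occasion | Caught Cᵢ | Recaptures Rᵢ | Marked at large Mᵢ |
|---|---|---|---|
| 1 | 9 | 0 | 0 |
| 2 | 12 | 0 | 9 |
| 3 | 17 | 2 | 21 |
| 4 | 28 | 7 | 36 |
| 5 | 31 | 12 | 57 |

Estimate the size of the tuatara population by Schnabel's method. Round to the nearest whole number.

Σ MᵢCᵢ = 0·9 + 9·12 + 21·17 + 36·28 + 57·31 = 0 + 108 + 357 + 1008 + 1767 = 3240
Σ Rᵢ = 0 + 0 + 2 + 7 + 12 = 21
N̂ = 3240 / 21 ≈ 154.3 → 154

N ≈ 154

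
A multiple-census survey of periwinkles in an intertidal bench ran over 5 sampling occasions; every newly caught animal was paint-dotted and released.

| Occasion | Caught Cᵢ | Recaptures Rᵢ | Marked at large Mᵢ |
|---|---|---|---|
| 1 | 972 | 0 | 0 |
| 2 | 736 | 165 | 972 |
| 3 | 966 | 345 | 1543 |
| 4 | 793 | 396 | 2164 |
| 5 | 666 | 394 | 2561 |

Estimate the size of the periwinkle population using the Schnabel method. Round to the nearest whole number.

N ≈ 4329

Σ MᵢCᵢ = 0·972 + 972·736 + 1543·966 + 2164·793 + 2561·666 = 0 + 715392 + 1490538 + 1716052 + 1705626 = 5627608
Σ Rᵢ = 0 + 165 + 345 + 396 + 394 = 1300
N̂ = 5627608 / 1300 ≈ 4328.9 → 4329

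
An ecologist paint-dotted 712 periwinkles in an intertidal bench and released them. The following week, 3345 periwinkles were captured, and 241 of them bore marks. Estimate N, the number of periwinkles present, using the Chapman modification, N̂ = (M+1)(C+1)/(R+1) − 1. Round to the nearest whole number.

N ≈ 9857

N̂ = (712+1)(3345+1)/(241+1) − 1 = 713·3346/242 − 1
= 2385698/242 − 1 ≈ 9858.3 − 1 ≈ 9857.3 → 9857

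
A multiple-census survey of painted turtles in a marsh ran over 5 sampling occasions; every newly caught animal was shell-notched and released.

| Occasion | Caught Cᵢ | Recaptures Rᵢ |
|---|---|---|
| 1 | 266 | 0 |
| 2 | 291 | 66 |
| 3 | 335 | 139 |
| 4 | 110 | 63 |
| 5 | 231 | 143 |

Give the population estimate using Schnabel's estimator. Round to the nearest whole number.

N ≈ 1185

Marked at large before each occasion: Mᵢ = Σⱼ<ᵢ (Cⱼ − Rⱼ) → M1=0, M2=266, M3=491, M4=687, M5=734
Σ MᵢCᵢ = 0·266 + 266·291 + 491·335 + 687·110 + 734·231 = 0 + 77406 + 164485 + 75570 + 169554 = 487015
Σ Rᵢ = 0 + 66 + 139 + 63 + 143 = 411
N̂ = 487015 / 411 ≈ 1185.0 → 1185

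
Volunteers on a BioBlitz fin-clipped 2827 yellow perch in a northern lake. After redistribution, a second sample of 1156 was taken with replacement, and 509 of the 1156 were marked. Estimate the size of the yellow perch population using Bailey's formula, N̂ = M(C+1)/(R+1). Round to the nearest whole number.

N̂ = 2827·(1156+1)/(509+1) = 2827·1157/510 = 3270839/510 ≈ 6413.4 → 6413

N ≈ 6413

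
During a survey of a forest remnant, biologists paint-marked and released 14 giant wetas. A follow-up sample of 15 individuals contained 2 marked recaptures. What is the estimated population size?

N = (14 × 15) / 2 = 210 / 2 = 105

N = 105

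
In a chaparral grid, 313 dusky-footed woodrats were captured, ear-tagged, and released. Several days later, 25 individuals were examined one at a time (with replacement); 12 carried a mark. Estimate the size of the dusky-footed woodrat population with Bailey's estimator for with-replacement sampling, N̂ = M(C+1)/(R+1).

N = 626

N̂ = 313·(25+1)/(12+1) = 313·26/13 = 8138/13 = 626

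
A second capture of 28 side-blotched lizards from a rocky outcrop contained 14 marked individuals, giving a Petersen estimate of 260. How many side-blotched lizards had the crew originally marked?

M = 130

From N = M·C/R: M = N·R / C = 260·14 / 28 = 3640 / 28 = 130.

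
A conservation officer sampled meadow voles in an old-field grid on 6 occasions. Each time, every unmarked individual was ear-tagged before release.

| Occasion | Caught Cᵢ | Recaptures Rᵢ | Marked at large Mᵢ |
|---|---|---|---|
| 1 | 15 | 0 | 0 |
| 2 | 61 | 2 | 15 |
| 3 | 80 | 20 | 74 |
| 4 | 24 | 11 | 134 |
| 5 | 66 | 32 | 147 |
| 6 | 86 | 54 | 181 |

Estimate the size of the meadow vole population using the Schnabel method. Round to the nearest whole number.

N ≈ 297

Σ MᵢCᵢ = 0·15 + 15·61 + 74·80 + 134·24 + 147·66 + 181·86 = 0 + 915 + 5920 + 3216 + 9702 + 15566 = 35319
Σ Rᵢ = 0 + 2 + 20 + 11 + 32 + 54 = 119
N̂ = 35319 / 119 ≈ 296.8 → 297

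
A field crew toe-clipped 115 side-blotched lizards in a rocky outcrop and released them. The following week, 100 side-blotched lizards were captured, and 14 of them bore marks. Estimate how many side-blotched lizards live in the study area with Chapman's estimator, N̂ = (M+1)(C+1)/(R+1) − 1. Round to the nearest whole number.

N̂ = (115+1)(100+1)/(14+1) − 1 = 116·101/15 − 1
= 11716/15 − 1 ≈ 781.1 − 1 ≈ 780.1 → 780

N ≈ 780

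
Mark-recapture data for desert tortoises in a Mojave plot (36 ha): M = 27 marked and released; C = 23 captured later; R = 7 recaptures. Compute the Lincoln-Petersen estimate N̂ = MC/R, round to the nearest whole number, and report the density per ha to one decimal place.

density ≈ 2.5 desert tortoises per ha

N̂ = 27·23/7 = 621/7 ≈ 88.7 → 89
Density = N̂ / area = 89 / 36 ≈ 2.47 → 2.5 per ha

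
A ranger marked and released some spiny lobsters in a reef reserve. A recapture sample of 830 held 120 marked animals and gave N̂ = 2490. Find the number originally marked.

M = 360

From N = M·C/R: M = N·R / C = 2490·120 / 830 = 298800 / 830 = 360.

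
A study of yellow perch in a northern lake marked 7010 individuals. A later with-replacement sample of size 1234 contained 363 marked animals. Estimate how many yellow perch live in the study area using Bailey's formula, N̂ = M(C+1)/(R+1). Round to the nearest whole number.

N̂ = 7010·(1234+1)/(363+1) = 7010·1235/364 = 8657350/364 ≈ 23783.9 → 23784

N ≈ 23,784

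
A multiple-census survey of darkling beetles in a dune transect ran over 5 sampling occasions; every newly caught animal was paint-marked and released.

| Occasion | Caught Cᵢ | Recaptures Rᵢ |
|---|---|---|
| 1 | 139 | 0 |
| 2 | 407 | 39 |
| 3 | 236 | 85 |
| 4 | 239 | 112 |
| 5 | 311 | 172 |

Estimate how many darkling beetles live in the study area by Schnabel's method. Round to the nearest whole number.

Marked at large before each occasion: Mᵢ = Σⱼ<ᵢ (Cⱼ − Rⱼ) → M1=0, M2=139, M3=507, M4=658, M5=785
Σ MᵢCᵢ = 0·139 + 139·407 + 507·236 + 658·239 + 785·311 = 0 + 56573 + 119652 + 157262 + 244135 = 577622
Σ Rᵢ = 0 + 39 + 85 + 112 + 172 = 408
N̂ = 577622 / 408 ≈ 1415.7 → 1416

N ≈ 1416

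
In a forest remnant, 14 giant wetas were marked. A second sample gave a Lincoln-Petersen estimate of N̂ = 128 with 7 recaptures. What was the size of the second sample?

From N = M·C/R: C = N·R / M = 128·7 / 14 = 896 / 14 = 64.

C = 64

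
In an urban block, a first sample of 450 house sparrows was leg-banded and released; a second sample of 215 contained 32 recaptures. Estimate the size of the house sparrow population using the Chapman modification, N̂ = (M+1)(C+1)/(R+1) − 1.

N = 2951

N̂ = (450+1)(215+1)/(32+1) − 1 = 451·216/33 − 1
= 97416/33 − 1 = 2952 − 1 = 2951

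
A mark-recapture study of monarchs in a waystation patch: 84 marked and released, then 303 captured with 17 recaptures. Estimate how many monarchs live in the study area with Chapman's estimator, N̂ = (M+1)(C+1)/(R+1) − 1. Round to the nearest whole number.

N ≈ 1435

N̂ = (84+1)(303+1)/(17+1) − 1 = 85·304/18 − 1
= 25840/18 − 1 ≈ 1435.6 − 1 ≈ 1434.6 → 1435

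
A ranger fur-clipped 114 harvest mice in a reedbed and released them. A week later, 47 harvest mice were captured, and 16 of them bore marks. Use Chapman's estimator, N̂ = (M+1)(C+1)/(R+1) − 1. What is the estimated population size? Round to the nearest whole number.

N̂ = (114+1)(47+1)/(16+1) − 1 = 115·48/17 − 1
= 5520/17 − 1 ≈ 324.7 − 1 ≈ 323.7 → 324

N ≈ 324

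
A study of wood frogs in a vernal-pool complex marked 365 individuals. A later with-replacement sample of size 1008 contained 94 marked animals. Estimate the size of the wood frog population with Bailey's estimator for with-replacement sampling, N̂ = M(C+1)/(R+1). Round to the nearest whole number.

N ≈ 3877

N̂ = 365·(1008+1)/(94+1) = 365·1009/95 = 368285/95 ≈ 3876.7 → 3877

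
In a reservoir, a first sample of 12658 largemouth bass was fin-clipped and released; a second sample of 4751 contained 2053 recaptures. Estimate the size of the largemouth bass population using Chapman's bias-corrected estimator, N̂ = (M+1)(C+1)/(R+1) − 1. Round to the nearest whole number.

N̂ = (12658+1)(4751+1)/(2053+1) − 1 = 12659·4752/2054 − 1
= 60155568/2054 − 1 ≈ 29287.0 − 1 ≈ 29286.0 → 29286

N ≈ 29,286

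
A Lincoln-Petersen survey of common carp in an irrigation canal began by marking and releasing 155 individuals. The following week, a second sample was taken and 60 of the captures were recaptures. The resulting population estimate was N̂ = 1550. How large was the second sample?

From N = M·C/R: C = N·R / M = 1550·60 / 155 = 93000 / 155 = 600.

C = 600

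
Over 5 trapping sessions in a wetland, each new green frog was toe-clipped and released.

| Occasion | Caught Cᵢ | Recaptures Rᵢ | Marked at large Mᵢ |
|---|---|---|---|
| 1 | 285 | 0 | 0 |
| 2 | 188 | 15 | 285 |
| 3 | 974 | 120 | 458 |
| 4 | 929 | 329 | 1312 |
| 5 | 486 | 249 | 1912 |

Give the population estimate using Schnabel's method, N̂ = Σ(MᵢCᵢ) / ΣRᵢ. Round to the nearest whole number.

Σ MᵢCᵢ = 0·285 + 285·188 + 458·974 + 1312·929 + 1912·486 = 0 + 53580 + 446092 + 1218848 + 929232 = 2647752
Σ Rᵢ = 0 + 15 + 120 + 329 + 249 = 713
N̂ = 2647752 / 713 ≈ 3713.5 → 3714

N ≈ 3714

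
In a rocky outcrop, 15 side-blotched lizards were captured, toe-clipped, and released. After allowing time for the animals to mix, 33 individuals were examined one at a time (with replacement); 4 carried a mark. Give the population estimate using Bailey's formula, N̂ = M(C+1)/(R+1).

N̂ = 15·(33+1)/(4+1) = 15·34/5 = 510/5 = 102

N = 102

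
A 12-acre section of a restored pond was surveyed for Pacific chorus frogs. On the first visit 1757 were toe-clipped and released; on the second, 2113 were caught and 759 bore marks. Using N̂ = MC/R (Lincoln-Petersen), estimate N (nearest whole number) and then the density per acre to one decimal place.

density ≈ 407.6 Pacific chorus frogs per acre

N̂ = 1757·2113/759 = 3712541/759 ≈ 4891.4 → 4891
Density = N̂ / area = 4891 / 12 ≈ 407.58 → 407.6 per acre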